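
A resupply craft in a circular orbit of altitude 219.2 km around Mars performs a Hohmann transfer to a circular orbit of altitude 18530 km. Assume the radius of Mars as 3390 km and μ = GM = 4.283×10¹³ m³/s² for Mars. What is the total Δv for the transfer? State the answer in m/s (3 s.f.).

r₁ = 3390 + 219.2 = 3609.2 km = 3.6092×10⁶ m.
r₂ = 3390 + 18530 = 21920 km = 2.1920×10⁷ m.
Transfer ellipse a_t = (r₁ + r₂)/2 = 1.276×10⁷ m.
At r₁: circular v_c1 = √(μ/r₁) = 3445 m/s; transfer-periapsis v_p = √[μ(2/r₁ − 1/a_t)] = 4514 m/s.
Δv₁ = v_p − v_c1 = 1069 m/s.
At r₂: circular v_c2 = √(μ/r₂) = 1398 m/s; transfer-apoapsis v_a = √[μ(2/r₂ − 1/a_t)] = 743.3 m/s.
Δv₂ = v_c2 − v_a = 654.5 m/s.
Total Δv = Δv₁ + Δv₂ = 1724 m/s.

Δv_total ≈ 1720 m/s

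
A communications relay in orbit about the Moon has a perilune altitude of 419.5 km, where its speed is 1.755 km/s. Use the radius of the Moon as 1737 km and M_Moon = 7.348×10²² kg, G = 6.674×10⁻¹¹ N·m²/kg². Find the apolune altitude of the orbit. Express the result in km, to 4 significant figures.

apolune altitude ≈ 2787 km

μ = GM = 6.674×10⁻¹¹ × 7.348×10²² = 4.904×10¹² m³/s².
r_p = 1737 + 419.5 = 2156.5 km = 2.156×10⁶ m.
Specific energy ε = v²/2 − μ/r = -7.341×10⁵ J/kg, so a = −μ/(2ε) = 3.340×10⁶ m.
The apsides satisfy r_p + r_a = 2a, so the apolune radius is 2a − r_p = 4.524×10⁶ m = 4524.2 km.
Apolune altitude = 4524.2 − 1737 = 2787.2 km.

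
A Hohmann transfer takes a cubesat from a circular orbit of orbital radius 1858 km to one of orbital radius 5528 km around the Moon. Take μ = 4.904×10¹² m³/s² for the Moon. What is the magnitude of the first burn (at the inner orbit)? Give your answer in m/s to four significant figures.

r₁ = 1858 km = 1.858×10⁶ m.
r₂ = 5528 km = 5.528×10⁶ m.
Transfer ellipse a_t = (r₁ + r₂)/2 = 3.693×10⁶ m.
At r₁: circular v_c1 = √(μ/r₁) = 1625 m/s; transfer-perilune v_p = √[μ(2/r₁ − 1/a_t)] = 1988 m/s.
Δv₁ = v_p − v_c1 = 363.1 m/s.

Δv ≈ 363.1 m/s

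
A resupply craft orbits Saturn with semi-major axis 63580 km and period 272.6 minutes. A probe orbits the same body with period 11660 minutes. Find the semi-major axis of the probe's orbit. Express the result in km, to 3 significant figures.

Kepler's third law: a³ ∝ T², so a₂ = a₁ (T₂/T₁)^(2/3).
T₂/T₁ = 42.77, (T₂/T₁)^(2/3) = 12.23.
a₂ = 63580 × 12.23 = 7.776×10⁵ km.

a₂ ≈ 7.78×10⁵ km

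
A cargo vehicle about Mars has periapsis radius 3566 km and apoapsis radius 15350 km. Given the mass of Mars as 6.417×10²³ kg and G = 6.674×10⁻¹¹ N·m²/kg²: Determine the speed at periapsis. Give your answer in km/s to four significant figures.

v ≈ 4.415 km/s

μ = GM = 6.674×10⁻¹¹ × 6.417×10²³ = 4.283×10¹³ m³/s².
Semi-major axis a = (r_p + r_a)/2 = 9458.0 km = 9.458×10⁶ m.
Vis-viva: v² = μ(2/r − 1/a) = 4.283×10¹³ × (5.609×10⁻⁷ − 1.057×10⁻⁷) = 1.949×10⁷ m²/s².
v = 4415 m/s = 4.415 km/s.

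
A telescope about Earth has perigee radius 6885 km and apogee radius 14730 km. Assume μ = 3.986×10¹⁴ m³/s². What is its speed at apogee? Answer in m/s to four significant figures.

v ≈ 4152 m/s

Semi-major axis a = (r_p + r_a)/2 = 10808 km = 1.081×10⁷ m.
Vis-viva: v² = μ(2/r − 1/a) = 3.986×10¹⁴ × (1.358×10⁻⁷ − 9.253×10⁻⁸) = 1.724×10⁷ m²/s².
v = 4152 m/s.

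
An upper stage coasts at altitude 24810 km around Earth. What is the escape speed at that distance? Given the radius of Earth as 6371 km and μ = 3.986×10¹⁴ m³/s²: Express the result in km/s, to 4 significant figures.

r = 6371 + 24810 = 31181 km = 3.1181×10⁷ m.
Escape speed v_esc = √(2μ/r) = √(2 × 3.986×10¹⁴ / 3.118×10⁷) = √(2.557×10⁷) = 5056 m/s.
= 5.056 km/s.

v_esc ≈ 5.056 km/s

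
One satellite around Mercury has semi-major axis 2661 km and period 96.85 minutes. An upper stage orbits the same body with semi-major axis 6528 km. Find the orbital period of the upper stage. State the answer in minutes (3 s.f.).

T₂ ≈ 372 minutes

Kepler's third law: T² ∝ a³, so T₂ = T₁ (a₂/a₁)^(3/2).
a₂/a₁ = 2.453, (a₂/a₁)^(3/2) = 3.842.
T₂ = 96.85 × 3.842 = 372.1 minutes.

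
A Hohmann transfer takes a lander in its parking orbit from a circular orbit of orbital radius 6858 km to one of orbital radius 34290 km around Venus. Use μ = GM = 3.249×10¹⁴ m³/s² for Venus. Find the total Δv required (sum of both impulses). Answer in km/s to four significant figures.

Δv_total ≈ 3.304 km/s

r₁ = 6858 km = 6.858×10⁶ m.
r₂ = 34290 km = 3.429×10⁷ m.
Transfer ellipse a_t = (r₁ + r₂)/2 = 2.057×10⁷ m.
At r₁: circular v_c1 = √(μ/r₁) = 6883 m/s; transfer-periapsis v_p = √[μ(2/r₁ − 1/a_t)] = 8886 m/s.
Δv₁ = v_p − v_c1 = 2003 m/s.
At r₂: circular v_c2 = √(μ/r₂) = 3078 m/s; transfer-apoapsis v_a = √[μ(2/r₂ − 1/a_t)] = 1777 m/s.
Δv₂ = v_c2 − v_a = 1301 m/s.
Total Δv = Δv₁ + Δv₂ = 3304 m/s = 3.304 km/s.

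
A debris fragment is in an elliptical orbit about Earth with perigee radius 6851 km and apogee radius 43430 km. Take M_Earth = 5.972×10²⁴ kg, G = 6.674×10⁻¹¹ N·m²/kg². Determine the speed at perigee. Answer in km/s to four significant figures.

v ≈ 10.02 km/s

μ = GM = 6.674×10⁻¹¹ × 5.972×10²⁴ = 3.986×10¹⁴ m³/s².
Semi-major axis a = (r_p + r_a)/2 = 25140 km = 2.514×10⁷ m.
Vis-viva: v² = μ(2/r − 1/a) = 3.986×10¹⁴ × (2.919×10⁻⁷ − 3.978×10⁻⁸) = 1.005×10⁸ m²/s².
v = 10020 m/s = 10.02 km/s.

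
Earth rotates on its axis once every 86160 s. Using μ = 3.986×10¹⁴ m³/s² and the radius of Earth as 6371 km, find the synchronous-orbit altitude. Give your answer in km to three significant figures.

h_sync ≈ 35800 km

A synchronous orbit has period T, so by Kepler's third law a = (μT²/4π²)^(1/3).
μT²/4π² = 3.986×10¹⁴ × (8.616×10⁴)² / 39.48 = 7.495×10²² m³.
a = 4.216×10⁷ m = 42163 km.
Altitude h = a − R = 42163 − 6371 = 35792 km.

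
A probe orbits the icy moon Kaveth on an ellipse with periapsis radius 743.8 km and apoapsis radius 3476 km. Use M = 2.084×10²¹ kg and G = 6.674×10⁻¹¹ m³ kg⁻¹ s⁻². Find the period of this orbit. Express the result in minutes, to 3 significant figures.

T ≈ 861 minutes

μ = GM = 6.674×10⁻¹¹ × 2.084×10²¹ = 1.391×10¹¹ m³/s².
Semi-major axis a = (r_p + r_a)/2 = (743.80 + 3476.0)/2 = 2109.9 km = 2.110×10⁶ m.
By Kepler's third law T = 2π√(a³/μ) = 2π × 8.218×10³ = 5.163×10⁴ s.
= 860.6 minutes.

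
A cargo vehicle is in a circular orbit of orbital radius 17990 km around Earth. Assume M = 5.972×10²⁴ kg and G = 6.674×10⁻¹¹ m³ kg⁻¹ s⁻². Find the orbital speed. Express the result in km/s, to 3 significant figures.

μ = GM = 6.674×10⁻¹¹ × 5.972×10²⁴ = 3.986×10¹⁴ m³/s².
r = 17990 km = 1.799×10⁷ m.
For a circular orbit v = √(μ/r) = √(3.986×10¹⁴ / 1.799×10⁷) = √(2.216×10⁷) = 4707 m/s.
That is 4.707 km/s.

v ≈ 4.71 km/s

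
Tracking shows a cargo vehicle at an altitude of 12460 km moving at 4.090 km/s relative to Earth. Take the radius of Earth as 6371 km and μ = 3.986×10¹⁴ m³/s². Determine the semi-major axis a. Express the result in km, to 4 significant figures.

r = 6371 + 12460 = 18831 km = 1.883×10⁷ m.
Vis-viva rearranged: 1/a = 2/r − v²/μ = 1.062×10⁻⁷ − 4.197×10⁻⁸ = 6.424×10⁻⁸ m⁻¹.
a = 1.557×10⁷ m = 15566 km.

a ≈ 15570 km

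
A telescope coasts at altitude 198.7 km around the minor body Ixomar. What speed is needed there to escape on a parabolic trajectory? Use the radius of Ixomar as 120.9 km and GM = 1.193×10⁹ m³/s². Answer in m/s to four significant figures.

r = 120.9 + 198.7 = 319.60 km = 3.1960×10⁵ m.
Escape speed v_esc = √(2μ/r) = √(2 × 1.193×10⁹ / 3.196×10⁵) = √(7.466×10³) = 86.40 m/s.

v_esc ≈ 86.40 m/s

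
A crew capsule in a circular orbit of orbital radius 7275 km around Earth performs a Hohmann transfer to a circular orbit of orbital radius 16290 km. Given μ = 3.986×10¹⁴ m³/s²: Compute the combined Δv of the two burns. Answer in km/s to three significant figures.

r₁ = 7275 km = 7.275×10⁶ m.
r₂ = 16290 km = 1.629×10⁷ m.
Transfer ellipse a_t = (r₁ + r₂)/2 = 1.178×10⁷ m.
At r₁: circular v_c1 = √(μ/r₁) = 7402 m/s; transfer-perigee v_p = √[μ(2/r₁ − 1/a_t)] = 8704 m/s.
Δv₁ = v_p − v_c1 = 1301 m/s.
At r₂: circular v_c2 = √(μ/r₂) = 4947 m/s; transfer-apogee v_a = √[μ(2/r₂ − 1/a_t)] = 3887 m/s.
Δv₂ = v_c2 − v_a = 1060 m/s.
Total Δv = Δv₁ + Δv₂ = 2361 m/s = 2.361 km/s.

Δv_total ≈ 2.36 km/s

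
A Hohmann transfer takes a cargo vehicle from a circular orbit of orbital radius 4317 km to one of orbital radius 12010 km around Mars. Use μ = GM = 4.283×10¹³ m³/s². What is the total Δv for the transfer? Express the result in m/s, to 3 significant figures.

Δv_total ≈ 1190 m/s

r₁ = 4317 km = 4.317×10⁶ m.
r₂ = 12010 km = 1.201×10⁷ m.
Transfer ellipse a_t = (r₁ + r₂)/2 = 8.164×10⁶ m.
At r₁: circular v_c1 = √(μ/r₁) = 3150 m/s; transfer-periapsis v_p = √[μ(2/r₁ − 1/a_t)] = 3820 m/s.
Δv₁ = v_p − v_c1 = 670.7 m/s.
At r₂: circular v_c2 = √(μ/r₂) = 1888 m/s; transfer-apoapsis v_a = √[μ(2/r₂ − 1/a_t)] = 1373 m/s.
Δv₂ = v_c2 − v_a = 515.2 m/s.
Total Δv = Δv₁ + Δv₂ = 1186 m/s.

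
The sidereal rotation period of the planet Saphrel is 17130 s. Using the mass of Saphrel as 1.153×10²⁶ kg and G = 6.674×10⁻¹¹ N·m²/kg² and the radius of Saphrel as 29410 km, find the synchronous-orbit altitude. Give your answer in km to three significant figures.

h_sync ≈ 9120 km

μ = GM = 6.674×10⁻¹¹ × 1.153×10²⁶ = 7.695×10¹⁵ m³/s².
A synchronous orbit has period T, so by Kepler's third law a = (μT²/4π²)^(1/3).
μT²/4π² = 7.695×10¹⁵ × (1.713×10⁴)² / 39.48 = 5.720×10²² m³.
a = 3.853×10⁷ m = 38529 km.
Altitude h = a − R = 38529 − 29410 = 9119.2 km.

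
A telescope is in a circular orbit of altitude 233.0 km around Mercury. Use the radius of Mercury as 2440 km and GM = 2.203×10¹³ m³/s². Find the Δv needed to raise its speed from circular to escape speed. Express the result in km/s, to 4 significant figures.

r = 2440 + 233.0 = 2673.0 km = 2.6730×10⁶ m.
Circular speed v_c = √(μ/r) = 2871 m/s.
Escape speed v_esc = √(2μ/r) = √2 × v_c = 4060 m/s.
Δv = v_esc − v_c = 1189 m/s = 1.189 km/s.

Δv ≈ 1.189 km/s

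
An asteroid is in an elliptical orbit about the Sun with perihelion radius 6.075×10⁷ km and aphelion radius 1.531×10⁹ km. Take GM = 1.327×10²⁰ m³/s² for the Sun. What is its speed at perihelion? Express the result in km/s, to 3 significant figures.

Semi-major axis a = (r_p + r_a)/2 = 7.9588×10⁸ km = 7.959×10¹¹ m.
Vis-viva: v² = μ(2/r − 1/a) = 1.327×10²⁰ × (3.292×10⁻¹¹ − 1.256×10⁻¹²) = 4.202×10⁹ m²/s².
v = 64820 m/s = 64.82 km/s.

v ≈ 64.8 km/s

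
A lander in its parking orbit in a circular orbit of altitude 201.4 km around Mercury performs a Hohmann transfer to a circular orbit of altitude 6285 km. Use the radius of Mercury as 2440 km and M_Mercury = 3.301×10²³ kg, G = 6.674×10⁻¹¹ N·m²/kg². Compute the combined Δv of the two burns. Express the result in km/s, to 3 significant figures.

μ = GM = 6.674×10⁻¹¹ × 3.301×10²³ = 2.203×10¹³ m³/s².
r₁ = 2440 + 201.4 = 2641.4 km = 2.6414×10⁶ m.
r₂ = 2440 + 6285 = 8725.0 km = 8.7250×10⁶ m.
Transfer ellipse a_t = (r₁ + r₂)/2 = 5.683×10⁶ m.
At r₁: circular v_c1 = √(μ/r₁) = 2888 m/s; transfer-periherm v_p = √[μ(2/r₁ − 1/a_t)] = 3578 m/s.
Δv₁ = v_p − v_c1 = 690.4 m/s.
At r₂: circular v_c2 = √(μ/r₂) = 1589 m/s; transfer-apoherm v_a = √[μ(2/r₂ − 1/a_t)] = 1083 m/s.
Δv₂ = v_c2 − v_a = 505.7 m/s.
Total Δv = Δv₁ + Δv₂ = 1196 m/s = 1.196 km/s.

Δv_total ≈ 1.20 km/s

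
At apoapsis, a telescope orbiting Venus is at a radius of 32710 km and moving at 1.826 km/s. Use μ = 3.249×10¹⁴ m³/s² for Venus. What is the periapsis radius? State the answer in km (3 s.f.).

periapsis radius ≈ 6600 km

r_a = 3.271×10⁷ m.
Specific energy ε = v²/2 − μ/r = -8.266×10⁶ J/kg, so a = −μ/(2ε) = 1.965×10⁷ m.
The apsides satisfy r_p + r_a = 2a, so the periapsis radius is 2a − r_a = 6.597×10⁶ m = 6597.5 km.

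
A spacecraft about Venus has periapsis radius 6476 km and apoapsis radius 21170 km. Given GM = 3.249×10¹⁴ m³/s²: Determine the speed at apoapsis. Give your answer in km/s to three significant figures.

Semi-major axis a = (r_p + r_a)/2 = 13823 km = 1.382×10⁷ m.
Vis-viva: v² = μ(2/r − 1/a) = 3.249×10¹⁴ × (9.447×10⁻⁸ − 7.234×10⁻⁸) = 7.190×10⁶ m²/s².
v = 2681 m/s = 2.681 km/s.

v ≈ 2.68 km/s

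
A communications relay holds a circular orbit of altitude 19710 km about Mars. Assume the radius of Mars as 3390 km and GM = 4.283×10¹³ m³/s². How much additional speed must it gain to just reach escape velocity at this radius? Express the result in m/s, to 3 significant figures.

r = 3390 + 19710 = 23100 km = 2.3100×10⁷ m.
Circular speed v_c = √(μ/r) = 1362 m/s.
Escape speed v_esc = √(2μ/r) = √2 × v_c = 1926 m/s.
Δv = v_esc − v_c = 564.0 m/s.

Δv ≈ 564 m/s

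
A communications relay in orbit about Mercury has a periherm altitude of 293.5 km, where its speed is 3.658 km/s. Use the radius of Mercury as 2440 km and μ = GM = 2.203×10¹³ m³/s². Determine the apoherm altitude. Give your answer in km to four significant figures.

apoherm altitude ≈ 10920 km

r_p = 2440 + 293.5 = 2733.5 km = 2.734×10⁶ m.
Specific energy ε = v²/2 − μ/r = -1.369×10⁶ J/kg, so a = −μ/(2ε) = 8.047×10⁶ m.
The apsides satisfy r_p + r_a = 2a, so the apoherm radius is 2a − r_p = 1.336×10⁷ m = 13361 km.
Apoherm altitude = 13361 − 2440 = 10921 km.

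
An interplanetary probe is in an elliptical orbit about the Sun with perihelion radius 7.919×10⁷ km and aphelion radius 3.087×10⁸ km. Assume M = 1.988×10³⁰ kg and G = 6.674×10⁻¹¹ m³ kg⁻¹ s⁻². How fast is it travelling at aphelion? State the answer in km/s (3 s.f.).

v ≈ 13.2 km/s

μ = GM = 6.674×10⁻¹¹ × 1.988×10³⁰ = 1.327×10²⁰ m³/s².
Semi-major axis a = (r_p + r_a)/2 = 1.9394×10⁸ km = 1.939×10¹¹ m.
Vis-viva: v² = μ(2/r − 1/a) = 1.327×10²⁰ × (6.479×10⁻¹² − 5.156×10⁻¹²) = 1.755×10⁸ m²/s².
v = 13250 m/s = 13.25 km/s.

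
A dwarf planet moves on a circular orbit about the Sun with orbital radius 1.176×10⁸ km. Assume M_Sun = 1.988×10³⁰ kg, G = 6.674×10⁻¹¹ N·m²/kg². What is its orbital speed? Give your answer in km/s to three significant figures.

μ = GM = 6.674×10⁻¹¹ × 1.988×10³⁰ = 1.327×10²⁰ m³/s².
r = 1.176×10⁸ km = 1.176×10¹¹ m.
For a circular orbit v = √(μ/r) = √(1.327×10²⁰ / 1.176×10¹¹) = √(1.128×10⁹) = 33590 m/s.
That is 33.59 km/s.

v ≈ 33.6 km/s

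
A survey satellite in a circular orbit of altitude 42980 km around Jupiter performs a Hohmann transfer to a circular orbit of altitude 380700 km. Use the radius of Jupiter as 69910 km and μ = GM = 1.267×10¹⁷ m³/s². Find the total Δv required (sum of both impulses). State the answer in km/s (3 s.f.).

Δv_total ≈ 15.0 km/s

r₁ = 69910 + 42980 = 112890 km = 1.1289×10⁸ m.
r₂ = 69910 + 380700 = 450610 km = 4.5061×10⁸ m.
Transfer ellipse a_t = (r₁ + r₂)/2 = 2.818×10⁸ m.
At r₁: circular v_c1 = √(μ/r₁) = 33500 m/s; transfer-perijove v_p = √[μ(2/r₁ − 1/a_t)] = 42370 m/s.
Δv₁ = v_p − v_c1 = 8866 m/s.
At r₂: circular v_c2 = √(μ/r₂) = 16770 m/s; transfer-apojove v_a = √[μ(2/r₂ − 1/a_t)] = 10610 m/s.
Δv₂ = v_c2 − v_a = 6154 m/s.
Total Δv = Δv₁ + Δv₂ = 15020 m/s = 15.02 km/s.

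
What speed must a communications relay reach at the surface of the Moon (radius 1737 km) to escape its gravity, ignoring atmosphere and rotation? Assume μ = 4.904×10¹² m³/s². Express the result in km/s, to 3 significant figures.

v_esc ≈ 2.38 km/s

r = R = 1.737×10⁶ m.
Escape speed v_esc = √(2μ/r) = √(2 × 4.904×10¹² / 1.737×10⁶) = √(5.647×10⁶) = 2376 m/s.
= 2.376 km/s.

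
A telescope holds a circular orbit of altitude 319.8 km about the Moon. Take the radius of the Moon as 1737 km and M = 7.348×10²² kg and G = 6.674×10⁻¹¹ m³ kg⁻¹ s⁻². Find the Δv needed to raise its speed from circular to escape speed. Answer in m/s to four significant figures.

μ = GM = 6.674×10⁻¹¹ × 7.348×10²² = 4.904×10¹² m³/s².
r = 1737 + 319.8 = 2056.8 km = 2.0568×10⁶ m.
Circular speed v_c = √(μ/r) = 1544 m/s.
Escape speed v_esc = √(2μ/r) = √2 × v_c = 2184 m/s.
Δv = v_esc − v_c = 639.6 m/s.

Δv ≈ 639.6 m/s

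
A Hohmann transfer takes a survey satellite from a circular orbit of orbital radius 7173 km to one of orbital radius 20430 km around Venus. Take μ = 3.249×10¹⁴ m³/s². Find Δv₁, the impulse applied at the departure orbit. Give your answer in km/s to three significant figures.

r₁ = 7173 km = 7.173×10⁶ m.
r₂ = 20430 km = 2.043×10⁷ m.
Transfer ellipse a_t = (r₁ + r₂)/2 = 1.380×10⁷ m.
At r₁: circular v_c1 = √(μ/r₁) = 6730 m/s; transfer-periapsis v_p = √[μ(2/r₁ − 1/a_t)] = 8188 m/s.
Δv₁ = v_p − v_c1 = 1458 m/s.
= 1.458 km/s.

Δv ≈ 1.46 km/s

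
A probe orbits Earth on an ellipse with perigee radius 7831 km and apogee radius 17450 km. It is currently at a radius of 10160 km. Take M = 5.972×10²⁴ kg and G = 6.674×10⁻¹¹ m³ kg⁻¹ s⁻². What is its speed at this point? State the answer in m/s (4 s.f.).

v ≈ 6850 m/s

μ = GM = 6.674×10⁻¹¹ × 5.972×10²⁴ = 3.986×10¹⁴ m³/s².
Semi-major axis a = (r_p + r_a)/2 = 12640 km = 1.264×10⁷ m.
Vis-viva: v² = μ(2/r − 1/a) = 3.986×10¹⁴ × (1.969×10⁻⁷ − 7.911×10⁻⁸) = 4.693×10⁷ m²/s².
v = 6850 m/s.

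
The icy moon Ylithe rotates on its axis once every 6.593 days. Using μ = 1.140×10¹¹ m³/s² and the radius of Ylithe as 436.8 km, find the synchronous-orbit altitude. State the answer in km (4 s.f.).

T = 6.593 days = 5.696×10⁵ s.
A synchronous orbit has period T, so by Kepler's third law a = (μT²/4π²)^(1/3).
μT²/4π² = 1.140×10¹¹ × (5.696×10⁵)² / 39.48 = 9.370×10²⁰ m³.
a = 9.785×10⁶ m = 9785.4 km.
Altitude h = a − R = 9785.4 − 436.8 = 9348.6 km.

h_sync ≈ 9349 km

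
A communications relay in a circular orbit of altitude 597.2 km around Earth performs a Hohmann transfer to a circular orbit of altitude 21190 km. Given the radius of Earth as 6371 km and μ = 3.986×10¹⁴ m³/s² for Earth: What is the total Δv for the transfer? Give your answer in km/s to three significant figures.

r₁ = 6371 + 597.2 = 6968.2 km = 6.9682×10⁶ m.
r₂ = 6371 + 21190 = 27561 km = 2.7561×10⁷ m.
Transfer ellipse a_t = (r₁ + r₂)/2 = 1.726×10⁷ m.
At r₁: circular v_c1 = √(μ/r₁) = 7563 m/s; transfer-perigee v_p = √[μ(2/r₁ − 1/a_t)] = 9556 m/s.
Δv₁ = v_p − v_c1 = 1993 m/s.
At r₂: circular v_c2 = √(μ/r₂) = 3803 m/s; transfer-apogee v_a = √[μ(2/r₂ − 1/a_t)] = 2416 m/s.
Δv₂ = v_c2 − v_a = 1387 m/s.
Total Δv = Δv₁ + Δv₂ = 3380 m/s = 3.380 km/s.

Δv_total ≈ 3.38 km/s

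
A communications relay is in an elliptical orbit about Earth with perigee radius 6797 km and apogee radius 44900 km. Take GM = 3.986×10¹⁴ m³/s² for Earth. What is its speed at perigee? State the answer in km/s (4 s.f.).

Semi-major axis a = (r_p + r_a)/2 = 25848 km = 2.585×10⁷ m.
Vis-viva: v² = μ(2/r − 1/a) = 3.986×10¹⁴ × (2.942×10⁻⁷ − 3.869×10⁻⁸) = 1.019×10⁸ m²/s².
v = 10090 m/s = 10.09 km/s.

v ≈ 10.09 km/s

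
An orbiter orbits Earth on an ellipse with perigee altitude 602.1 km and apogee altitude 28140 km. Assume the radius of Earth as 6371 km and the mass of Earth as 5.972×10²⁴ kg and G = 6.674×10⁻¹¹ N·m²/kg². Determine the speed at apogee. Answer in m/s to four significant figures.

μ = GM = 6.674×10⁻¹¹ × 5.972×10²⁴ = 3.986×10¹⁴ m³/s².
r_p = 6371 + 602.1 = 6973.1 km = 6.9731×10⁶ m.
r_a = 6371 + 28140 = 34511 km = 3.4511×10⁷ m.
Semi-major axis a = (r_p + r_a)/2 = 20742 km = 2.074×10⁷ m.
Vis-viva: v² = μ(2/r − 1/a) = 3.986×10¹⁴ × (5.795×10⁻⁸ − 4.821×10⁻⁸) = 3.883×10⁶ m²/s².
v = 1970 m/s.

v ≈ 1970 m/s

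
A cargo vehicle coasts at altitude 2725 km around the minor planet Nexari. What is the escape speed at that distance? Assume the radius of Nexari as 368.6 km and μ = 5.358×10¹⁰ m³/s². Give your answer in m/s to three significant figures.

v_esc ≈ 186 m/s

r = 368.6 + 2725 = 3093.6 km = 3.0936×10⁶ m.
Escape speed v_esc = √(2μ/r) = √(2 × 5.358×10¹⁰ / 3.094×10⁶) = √(3.464×10⁴) = 186.1 m/s.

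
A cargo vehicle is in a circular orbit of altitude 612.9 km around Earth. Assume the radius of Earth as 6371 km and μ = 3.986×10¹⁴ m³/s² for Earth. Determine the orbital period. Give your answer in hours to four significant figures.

T ≈ 1.613 hours

r = 6371 + 612.9 = 6983.9 km = 6.9839×10⁶ m.
Kepler's third law: T = 2π√(r³/μ) = 2π√((6.984×10⁶)³ / 3.986×10¹⁴).
r³/μ = 8.546×10⁵ s², so T = 2π × 9.244×10² = 5.808×10³ s.
Converting: 5.808×10³ s ÷ 3600 = 1.613 hours.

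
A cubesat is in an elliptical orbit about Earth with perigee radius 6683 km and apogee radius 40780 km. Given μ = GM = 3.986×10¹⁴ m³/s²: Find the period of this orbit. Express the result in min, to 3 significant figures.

T ≈ 606 min

Semi-major axis a = (r_p + r_a)/2 = (6683.0 + 40780)/2 = 23732 km = 2.373×10⁷ m.
By Kepler's third law T = 2π√(a³/μ) = 2π × 5.791×10³ = 3.638×10⁴ s.
= 606.4 min.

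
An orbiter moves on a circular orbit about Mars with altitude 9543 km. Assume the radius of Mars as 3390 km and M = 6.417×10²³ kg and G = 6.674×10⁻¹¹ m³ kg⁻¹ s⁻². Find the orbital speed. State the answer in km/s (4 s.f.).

μ = GM = 6.674×10⁻¹¹ × 6.417×10²³ = 4.283×10¹³ m³/s².
r = 3390 + 9543 = 12933 km = 1.2933×10⁷ m.
For a circular orbit v = √(μ/r) = √(4.283×10¹³ / 1.293×10⁷) = √(3.311×10⁶) = 1820 m/s.
That is 1.820 km/s.

v ≈ 1.820 km/s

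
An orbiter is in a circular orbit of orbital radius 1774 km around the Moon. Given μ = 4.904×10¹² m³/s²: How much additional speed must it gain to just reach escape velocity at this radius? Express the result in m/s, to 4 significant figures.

Δv ≈ 688.7 m/s

r = 1774 km = 1.774×10⁶ m.
Circular speed v_c = √(μ/r) = 1663 m/s.
Escape speed v_esc = √(2μ/r) = √2 × v_c = 2351 m/s.
Δv = v_esc − v_c = 688.7 m/s.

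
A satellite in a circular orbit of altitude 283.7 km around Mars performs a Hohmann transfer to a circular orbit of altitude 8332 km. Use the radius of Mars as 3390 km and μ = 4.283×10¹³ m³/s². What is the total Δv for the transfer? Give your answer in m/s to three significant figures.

r₁ = 3390 + 283.7 = 3673.7 km = 3.6737×10⁶ m.
r₂ = 3390 + 8332 = 11722 km = 1.1722×10⁷ m.
Transfer ellipse a_t = (r₁ + r₂)/2 = 7.698×10⁶ m.
At r₁: circular v_c1 = √(μ/r₁) = 3414 m/s; transfer-periapsis v_p = √[μ(2/r₁ − 1/a_t)] = 4213 m/s.
Δv₁ = v_p − v_c1 = 799.0 m/s.
At r₂: circular v_c2 = √(μ/r₂) = 1911 m/s; transfer-apoapsis v_a = √[μ(2/r₂ − 1/a_t)] = 1321 m/s.
Δv₂ = v_c2 − v_a = 591.0 m/s.
Total Δv = Δv₁ + Δv₂ = 1390 m/s.

Δv_total ≈ 1390 m/s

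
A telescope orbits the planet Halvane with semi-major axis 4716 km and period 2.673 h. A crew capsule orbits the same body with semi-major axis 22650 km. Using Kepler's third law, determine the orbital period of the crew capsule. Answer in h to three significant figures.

Kepler's third law: T² ∝ a³, so T₂ = T₁ (a₂/a₁)^(3/2).
a₂/a₁ = 4.803, (a₂/a₁)^(3/2) = 10.53.
T₂ = 2.673 × 10.53 = 28.13 h.

T₂ ≈ 28.1 h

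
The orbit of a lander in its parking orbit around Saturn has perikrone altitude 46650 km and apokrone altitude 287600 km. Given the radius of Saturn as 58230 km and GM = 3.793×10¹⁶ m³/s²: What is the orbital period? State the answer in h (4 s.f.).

r_p = 58230 + 46650 = 104880 km = 1.0488×10⁸ m.
r_a = 58230 + 287600 = 345830 km = 3.4583×10⁸ m.
Semi-major axis a = (r_p + r_a)/2 = (1.0488×10⁵ + 3.4583×10⁵)/2 = 2.2536×10⁵ km = 2.254×10⁸ m.
By Kepler's third law T = 2π√(a³/μ) = 2π × 1.737×10⁴ = 1.091×10⁵ s.
= 30.32 h.

T ≈ 30.32 h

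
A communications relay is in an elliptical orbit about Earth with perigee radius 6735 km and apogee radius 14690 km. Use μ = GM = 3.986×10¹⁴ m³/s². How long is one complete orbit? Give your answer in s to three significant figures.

Semi-major axis a = (r_p + r_a)/2 = (6735.0 + 14690)/2 = 10712 km = 1.071×10⁷ m.
By Kepler's third law T = 2π√(a³/μ) = 2π × 1.756×10³ = 1.103×10⁴ s.

T ≈ 11000 s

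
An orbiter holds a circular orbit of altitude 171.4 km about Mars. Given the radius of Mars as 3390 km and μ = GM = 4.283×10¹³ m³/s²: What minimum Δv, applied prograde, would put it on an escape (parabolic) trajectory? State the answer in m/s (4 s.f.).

r = 3390 + 171.4 = 3561.4 km = 3.5614×10⁶ m.
Circular speed v_c = √(μ/r) = 3468 m/s.
Escape speed v_esc = √(2μ/r) = √2 × v_c = 4904 m/s.
Δv = v_esc − v_c = 1436 m/s.

Δv ≈ 1436 m/s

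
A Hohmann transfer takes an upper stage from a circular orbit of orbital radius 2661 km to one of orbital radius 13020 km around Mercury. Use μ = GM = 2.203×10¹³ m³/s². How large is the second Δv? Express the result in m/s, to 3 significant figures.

Δv ≈ 543 m/s

r₁ = 2661 km = 2.661×10⁶ m.
r₂ = 13020 km = 1.302×10⁷ m.
Transfer ellipse a_t = (r₁ + r₂)/2 = 7.840×10⁶ m.
At r₁: circular v_c1 = √(μ/r₁) = 2877 m/s; transfer-periherm v_p = √[μ(2/r₁ − 1/a_t)] = 3708 m/s.
At r₂: circular v_c2 = √(μ/r₂) = 1301 m/s; transfer-apoherm v_a = √[μ(2/r₂ − 1/a_t)] = 757.8 m/s.
Δv₂ = v_c2 − v_a = 543.0 m/s.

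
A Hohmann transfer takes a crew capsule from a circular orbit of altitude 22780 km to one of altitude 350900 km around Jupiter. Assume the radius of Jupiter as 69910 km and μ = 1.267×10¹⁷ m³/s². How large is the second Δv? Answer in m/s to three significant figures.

r₁ = 69910 + 22780 = 92690 km = 9.2690×10⁷ m.
r₂ = 69910 + 350900 = 420810 km = 4.2081×10⁸ m.
Transfer ellipse a_t = (r₁ + r₂)/2 = 2.568×10⁸ m.
At r₁: circular v_c1 = √(μ/r₁) = 36970 m/s; transfer-perijove v_p = √[μ(2/r₁ − 1/a_t)] = 47330 m/s.
At r₂: circular v_c2 = √(μ/r₂) = 17350 m/s; transfer-apojove v_a = √[μ(2/r₂ − 1/a_t)] = 10430 m/s.
Δv₂ = v_c2 − v_a = 6926 m/s.

Δv ≈ 6930 m/s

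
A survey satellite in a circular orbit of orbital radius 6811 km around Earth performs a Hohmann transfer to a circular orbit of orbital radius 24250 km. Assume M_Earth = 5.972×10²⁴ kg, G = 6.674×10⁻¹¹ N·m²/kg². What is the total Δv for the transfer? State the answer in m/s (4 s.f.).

Δv_total ≈ 3279 m/s

μ = GM = 6.674×10⁻¹¹ × 5.972×10²⁴ = 3.986×10¹⁴ m³/s².
r₁ = 6811 km = 6.811×10⁶ m.
r₂ = 24250 km = 2.425×10⁷ m.
Transfer ellipse a_t = (r₁ + r₂)/2 = 1.553×10⁷ m.
At r₁: circular v_c1 = √(μ/r₁) = 7650 m/s; transfer-perigee v_p = √[μ(2/r₁ − 1/a_t)] = 9559 m/s.
Δv₁ = v_p − v_c1 = 1909 m/s.
At r₂: circular v_c2 = √(μ/r₂) = 4054 m/s; transfer-apogee v_a = √[μ(2/r₂ − 1/a_t)] = 2685 m/s.
Δv₂ = v_c2 − v_a = 1369 m/s.
Total Δv = Δv₁ + Δv₂ = 3279 m/s.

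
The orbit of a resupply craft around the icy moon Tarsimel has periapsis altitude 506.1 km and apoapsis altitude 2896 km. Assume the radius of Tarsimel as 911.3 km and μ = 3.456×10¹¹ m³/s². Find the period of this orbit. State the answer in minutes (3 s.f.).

T ≈ 752 minutes

r_p = 911.3 + 506.1 = 1417.4 km = 1.4174×10⁶ m.
r_a = 911.3 + 2896 = 3807.3 km = 3.8073×10⁶ m.
Semi-major axis a = (r_p + r_a)/2 = (1417.4 + 3807.3)/2 = 2612.4 km = 2.612×10⁶ m.
By Kepler's third law T = 2π√(a³/μ) = 2π × 7.182×10³ = 4.513×10⁴ s.
= 752.1 minutes.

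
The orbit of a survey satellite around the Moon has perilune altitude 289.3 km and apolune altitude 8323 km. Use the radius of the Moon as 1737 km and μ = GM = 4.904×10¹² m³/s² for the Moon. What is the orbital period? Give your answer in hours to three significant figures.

r_p = 1737 + 289.3 = 2026.3 km = 2.0263×10⁶ m.
r_a = 1737 + 8323 = 10060 km = 1.0060×10⁷ m.
Semi-major axis a = (r_p + r_a)/2 = (2026.3 + 10060)/2 = 6043.1 km = 6.043×10⁶ m.
By Kepler's third law T = 2π√(a³/μ) = 2π × 6.708×10³ = 4.215×10⁴ s.
= 11.71 hours.

T ≈ 11.7 hours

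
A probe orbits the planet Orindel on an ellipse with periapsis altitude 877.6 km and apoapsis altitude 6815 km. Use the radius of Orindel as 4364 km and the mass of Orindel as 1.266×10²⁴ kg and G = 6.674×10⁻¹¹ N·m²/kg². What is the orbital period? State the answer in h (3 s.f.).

T ≈ 4.47 h

μ = GM = 6.674×10⁻¹¹ × 1.266×10²⁴ = 8.449×10¹³ m³/s².
r_p = 4364 + 877.6 = 5241.6 km = 5.2416×10⁶ m.
r_a = 4364 + 6815 = 11179 km = 1.1179×10⁷ m.
Semi-major axis a = (r_p + r_a)/2 = (5241.6 + 11179)/2 = 8210.3 km = 8.210×10⁶ m.
By Kepler's third law T = 2π√(a³/μ) = 2π × 2.559×10³ = 1.608×10⁴ s.
= 4.467 h.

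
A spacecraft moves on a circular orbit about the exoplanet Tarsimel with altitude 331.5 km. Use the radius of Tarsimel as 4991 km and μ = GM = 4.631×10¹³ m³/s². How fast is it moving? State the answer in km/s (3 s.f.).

v ≈ 2.95 km/s

r = 4991 + 331.5 = 5322.5 km = 5.3225×10⁶ m.
For a circular orbit v = √(μ/r) = √(4.631×10¹³ / 5.322×10⁶) = √(8.701×10⁶) = 2950 m/s.
That is 2.950 km/s.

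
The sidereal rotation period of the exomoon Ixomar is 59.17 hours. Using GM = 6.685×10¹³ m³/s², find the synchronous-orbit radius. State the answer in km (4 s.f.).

T = 59.17 hours = 2.130×10⁵ s.
A synchronous orbit has period T, so by Kepler's third law a = (μT²/4π²)^(1/3).
μT²/4π² = 6.685×10¹³ × (2.130×10⁵)² / 39.48 = 7.683×10²² m³.
a = 4.251×10⁷ m = 42512 km.

r_sync ≈ 42510 km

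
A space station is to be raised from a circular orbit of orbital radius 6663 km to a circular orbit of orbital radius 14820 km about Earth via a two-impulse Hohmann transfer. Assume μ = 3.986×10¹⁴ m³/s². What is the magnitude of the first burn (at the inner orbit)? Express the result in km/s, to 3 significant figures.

Δv ≈ 1.35 km/s

r₁ = 6663 km = 6.663×10⁶ m.
r₂ = 14820 km = 1.482×10⁷ m.
Transfer ellipse a_t = (r₁ + r₂)/2 = 1.074×10⁷ m.
At r₁: circular v_c1 = √(μ/r₁) = 7735 m/s; transfer-perigee v_p = √[μ(2/r₁ − 1/a_t)] = 9085 m/s.
Δv₁ = v_p − v_c1 = 1350 m/s.
= 1.350 km/s.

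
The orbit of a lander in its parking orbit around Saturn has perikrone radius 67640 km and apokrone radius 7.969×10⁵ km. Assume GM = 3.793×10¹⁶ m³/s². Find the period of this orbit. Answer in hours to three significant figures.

T ≈ 80.5 hours

Semi-major axis a = (r_p + r_a)/2 = (67640 + 7.9690×10⁵)/2 = 4.3227×10⁵ km = 4.323×10⁸ m.
By Kepler's third law T = 2π√(a³/μ) = 2π × 4.615×10⁴ = 2.899×10⁵ s.
= 80.54 hours.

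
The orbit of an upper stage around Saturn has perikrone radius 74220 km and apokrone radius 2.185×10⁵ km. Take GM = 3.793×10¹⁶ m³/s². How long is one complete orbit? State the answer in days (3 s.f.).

T ≈ 0.661 days

Semi-major axis a = (r_p + r_a)/2 = (74220 + 2.1850×10⁵)/2 = 1.4636×10⁵ km = 1.464×10⁸ m.
By Kepler's third law T = 2π√(a³/μ) = 2π × 9.092×10³ = 5.712×10⁴ s.
= 0.6612 days.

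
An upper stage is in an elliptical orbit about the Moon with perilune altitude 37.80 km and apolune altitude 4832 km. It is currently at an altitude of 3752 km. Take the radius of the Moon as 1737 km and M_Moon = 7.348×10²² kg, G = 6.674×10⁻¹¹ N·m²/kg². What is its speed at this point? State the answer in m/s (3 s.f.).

v ≈ 782 m/s

μ = GM = 6.674×10⁻¹¹ × 7.348×10²² = 4.904×10¹² m³/s².
r_p = 1737 + 37.80 = 1774.8 km = 1.7748×10⁶ m.
r_a = 1737 + 4832 = 6569.0 km = 6.5690×10⁶ m.
r = 1737 + 3752 = 5489.0 km = 5.489×10⁶ m.
Semi-major axis a = (r_p + r_a)/2 = 4171.9 km = 4.172×10⁶ m.
Vis-viva: v² = μ(2/r − 1/a) = 4.904×10¹² × (3.644×10⁻⁷ − 2.397×10⁻⁷) = 6.114×10⁵ m²/s².
v = 781.9 m/s.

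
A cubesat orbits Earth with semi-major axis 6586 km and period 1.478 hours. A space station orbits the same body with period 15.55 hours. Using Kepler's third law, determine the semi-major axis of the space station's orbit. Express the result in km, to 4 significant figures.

Kepler's third law: a³ ∝ T², so a₂ = a₁ (T₂/T₁)^(2/3).
T₂/T₁ = 10.52, (T₂/T₁)^(2/3) = 4.801.
a₂ = 6586 × 4.801 = 31620 km.

a₂ ≈ 31620 km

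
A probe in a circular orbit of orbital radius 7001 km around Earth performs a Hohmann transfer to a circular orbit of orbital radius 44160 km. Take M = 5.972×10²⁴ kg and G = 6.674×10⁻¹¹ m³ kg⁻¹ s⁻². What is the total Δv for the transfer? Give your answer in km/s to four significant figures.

Δv_total ≈ 3.801 km/s

μ = GM = 6.674×10⁻¹¹ × 5.972×10²⁴ = 3.986×10¹⁴ m³/s².
r₁ = 7001 km = 7.001×10⁶ m.
r₂ = 44160 km = 4.416×10⁷ m.
Transfer ellipse a_t = (r₁ + r₂)/2 = 2.558×10⁷ m.
At r₁: circular v_c1 = √(μ/r₁) = 7545 m/s; transfer-perigee v_p = √[μ(2/r₁ − 1/a_t)] = 9914 m/s.
Δv₁ = v_p − v_c1 = 2368 m/s.
At r₂: circular v_c2 = √(μ/r₂) = 3004 m/s; transfer-apogee v_a = √[μ(2/r₂ − 1/a_t)] = 1572 m/s.
Δv₂ = v_c2 − v_a = 1433 m/s.
Total Δv = Δv₁ + Δv₂ = 3801 m/s = 3.801 km/s.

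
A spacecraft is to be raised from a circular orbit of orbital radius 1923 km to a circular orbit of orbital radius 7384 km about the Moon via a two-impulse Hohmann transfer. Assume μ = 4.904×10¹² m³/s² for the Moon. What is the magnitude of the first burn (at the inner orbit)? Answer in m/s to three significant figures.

Δv ≈ 415 m/s

r₁ = 1923 km = 1.923×10⁶ m.
r₂ = 7384 km = 7.384×10⁶ m.
Transfer ellipse a_t = (r₁ + r₂)/2 = 4.654×10⁶ m.
At r₁: circular v_c1 = √(μ/r₁) = 1597 m/s; transfer-perilune v_p = √[μ(2/r₁ − 1/a_t)] = 2012 m/s.
Δv₁ = v_p − v_c1 = 414.7 m/s.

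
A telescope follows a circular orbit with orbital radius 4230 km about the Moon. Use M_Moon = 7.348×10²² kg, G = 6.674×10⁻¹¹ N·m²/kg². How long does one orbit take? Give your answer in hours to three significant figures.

μ = GM = 6.674×10⁻¹¹ × 7.348×10²² = 4.904×10¹² m³/s².
r = 4230 km = 4.230×10⁶ m.
Kepler's third law: T = 2π√(r³/μ) = 2π√((4.230×10⁶)³ / 4.904×10¹²).
r³/μ = 1.543×10⁷ s², so T = 2π × 3.929×10³ = 2.468×10⁴ s.
Converting: 2.468×10⁴ s ÷ 3600 = 6.857 hours.

T ≈ 6.86 hours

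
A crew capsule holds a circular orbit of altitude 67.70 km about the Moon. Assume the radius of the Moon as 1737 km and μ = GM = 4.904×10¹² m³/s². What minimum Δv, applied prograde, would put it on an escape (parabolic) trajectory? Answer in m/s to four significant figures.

Δv ≈ 682.8 m/s

r = 1737 + 67.70 = 1804.7 km = 1.8047×10⁶ m.
Circular speed v_c = √(μ/r) = 1648 m/s.
Escape speed v_esc = √(2μ/r) = √2 × v_c = 2331 m/s.
Δv = v_esc − v_c = 682.8 m/s.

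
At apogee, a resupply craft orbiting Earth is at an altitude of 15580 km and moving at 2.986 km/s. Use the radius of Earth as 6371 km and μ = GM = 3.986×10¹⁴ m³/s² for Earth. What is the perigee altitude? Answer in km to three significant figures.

r_a = 6371 + 15580 = 21951 km = 2.195×10⁷ m.
Specific energy ε = v²/2 − μ/r = -1.370×10⁷ J/kg, so a = −μ/(2ε) = 1.455×10⁷ m.
The apsides satisfy r_p + r_a = 2a, so the perigee radius is 2a − r_a = 7.143×10⁶ m = 7142.8 km.
Perigee altitude = 7142.8 − 6371 = 771.77 km.

perigee altitude ≈ 772 km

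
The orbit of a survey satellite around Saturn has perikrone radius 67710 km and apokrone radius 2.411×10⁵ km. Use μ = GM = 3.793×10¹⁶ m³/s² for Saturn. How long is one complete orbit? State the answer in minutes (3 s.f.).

T ≈ 1030 minutes

Semi-major axis a = (r_p + r_a)/2 = (67710 + 2.4110×10⁵)/2 = 1.5440×10⁵ km = 1.544×10⁸ m.
By Kepler's third law T = 2π√(a³/μ) = 2π × 9.851×10³ = 6.190×10⁴ s.
= 1032 minutes.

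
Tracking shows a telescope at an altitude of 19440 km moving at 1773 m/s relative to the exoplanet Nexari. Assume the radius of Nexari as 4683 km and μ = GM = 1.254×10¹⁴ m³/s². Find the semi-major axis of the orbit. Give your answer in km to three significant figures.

r = 4683 + 19440 = 24123 km = 2.412×10⁷ m.
Vis-viva rearranged: 1/a = 2/r − v²/μ = 8.291×10⁻⁸ − 2.507×10⁻⁸ = 5.784×10⁻⁸ m⁻¹.
a = 1.729×10⁷ m = 17289 km.

a ≈ 17300 km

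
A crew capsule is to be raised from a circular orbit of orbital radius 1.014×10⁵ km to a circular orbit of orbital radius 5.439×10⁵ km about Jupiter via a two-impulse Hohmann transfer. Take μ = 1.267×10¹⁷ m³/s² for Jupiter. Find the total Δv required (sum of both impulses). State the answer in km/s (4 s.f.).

Δv_total ≈ 17.25 km/s

r₁ = 1.014×10⁵ km = 1.014×10⁸ m.
r₂ = 5.439×10⁵ km = 5.439×10⁸ m.
Transfer ellipse a_t = (r₁ + r₂)/2 = 3.226×10⁸ m.
At r₁: circular v_c1 = √(μ/r₁) = 35350 m/s; transfer-perijove v_p = √[μ(2/r₁ − 1/a_t)] = 45890 m/s.
Δv₁ = v_p − v_c1 = 10550 m/s.
At r₂: circular v_c2 = √(μ/r₂) = 15260 m/s; transfer-apojove v_a = √[μ(2/r₂ − 1/a_t)] = 8556 m/s.
Δv₂ = v_c2 − v_a = 6706 m/s.
Total Δv = Δv₁ + Δv₂ = 17250 m/s = 17.25 km/s.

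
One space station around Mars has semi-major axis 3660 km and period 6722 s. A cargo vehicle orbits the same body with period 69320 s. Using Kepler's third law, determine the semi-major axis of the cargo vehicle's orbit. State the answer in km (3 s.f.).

a₂ ≈ 17300 km

Kepler's third law: a³ ∝ T², so a₂ = a₁ (T₂/T₁)^(2/3).
T₂/T₁ = 10.31, (T₂/T₁)^(2/3) = 4.738.
a₂ = 3660 × 4.738 = 17340 km.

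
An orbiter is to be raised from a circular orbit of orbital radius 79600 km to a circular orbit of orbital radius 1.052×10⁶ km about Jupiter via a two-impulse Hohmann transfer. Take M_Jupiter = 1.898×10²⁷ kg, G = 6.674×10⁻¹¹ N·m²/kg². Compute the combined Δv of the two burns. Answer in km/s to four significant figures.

μ = GM = 6.674×10⁻¹¹ × 1.898×10²⁷ = 1.267×10¹⁷ m³/s².
r₁ = 79600 km = 7.960×10⁷ m.
r₂ = 1.052×10⁶ km = 1.052×10⁹ m.
Transfer ellipse a_t = (r₁ + r₂)/2 = 5.658×10⁸ m.
At r₁: circular v_c1 = √(μ/r₁) = 39890 m/s; transfer-perijove v_p = √[μ(2/r₁ − 1/a_t)] = 54400 m/s.
Δv₁ = v_p − v_c1 = 14500 m/s.
At r₂: circular v_c2 = √(μ/r₂) = 10970 m/s; transfer-apojove v_a = √[μ(2/r₂ − 1/a_t)] = 4116 m/s.
Δv₂ = v_c2 − v_a = 6857 m/s.
Total Δv = Δv₁ + Δv₂ = 21360 m/s = 21.36 km/s.

Δv_total ≈ 21.36 km/s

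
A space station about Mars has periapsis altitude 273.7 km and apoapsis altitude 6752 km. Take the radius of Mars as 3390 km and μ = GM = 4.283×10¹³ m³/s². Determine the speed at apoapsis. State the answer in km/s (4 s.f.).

v ≈ 1.497 km/s

r_p = 3390 + 273.7 = 3663.7 km = 3.6637×10⁶ m.
r_a = 3390 + 6752 = 10142 km = 1.0142×10⁷ m.
Semi-major axis a = (r_p + r_a)/2 = 6902.9 km = 6.903×10⁶ m.
Vis-viva: v² = μ(2/r − 1/a) = 4.283×10¹³ × (1.972×10⁻⁷ − 1.449×10⁻⁷) = 2.241×10⁶ m²/s².
v = 1497 m/s = 1.497 km/s.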